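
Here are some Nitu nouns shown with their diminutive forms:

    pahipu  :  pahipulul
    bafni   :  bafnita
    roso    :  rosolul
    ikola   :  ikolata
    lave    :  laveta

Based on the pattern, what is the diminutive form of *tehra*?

tehrata

The pattern is rounding harmony: -lul when the last vowel of the stem is a rounded vowel (*pahipu*, *roso*); -ta when the last vowel of the stem is an unrounded vowel (*bafni*, *ikola*, *lave*).
*tehra*: last vowel = /a/, an unrounded vowel → -ta → *tehrata*.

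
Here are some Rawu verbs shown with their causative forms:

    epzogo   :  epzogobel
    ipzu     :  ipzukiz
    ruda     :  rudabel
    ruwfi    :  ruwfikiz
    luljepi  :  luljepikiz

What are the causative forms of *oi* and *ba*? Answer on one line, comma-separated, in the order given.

oikiz, babel

The pattern is height harmony: -kiz when the last vowel of the stem is a high vowel (*ipzu*, *ruwfi*, *luljepi*); -bel when the last vowel of the stem is a non-high vowel (*epzogo*, *ruda*).
Since the last vowel of *oi* is /i/ (a high vowel), it takes -kiz, giving *oikiz*.
Since the last vowel of *ba* is /a/ (a non-high vowel), it takes -bel, giving *babel*.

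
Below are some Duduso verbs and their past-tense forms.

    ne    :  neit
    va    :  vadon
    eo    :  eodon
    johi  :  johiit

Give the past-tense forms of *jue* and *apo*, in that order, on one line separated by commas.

jueit, apodon

The alternation tracks the last vowel of the stem — -it when the last vowel of the stem is a front vowel (*ne*, *johi*); -don when the last vowel of the stem is a back vowel (*va*, *eo*).
*jue*: last vowel = /e/, a front vowel → -it → *jueit*.
Since the last vowel of *apo* is /o/ (a back vowel), it takes -don, giving *apodon*.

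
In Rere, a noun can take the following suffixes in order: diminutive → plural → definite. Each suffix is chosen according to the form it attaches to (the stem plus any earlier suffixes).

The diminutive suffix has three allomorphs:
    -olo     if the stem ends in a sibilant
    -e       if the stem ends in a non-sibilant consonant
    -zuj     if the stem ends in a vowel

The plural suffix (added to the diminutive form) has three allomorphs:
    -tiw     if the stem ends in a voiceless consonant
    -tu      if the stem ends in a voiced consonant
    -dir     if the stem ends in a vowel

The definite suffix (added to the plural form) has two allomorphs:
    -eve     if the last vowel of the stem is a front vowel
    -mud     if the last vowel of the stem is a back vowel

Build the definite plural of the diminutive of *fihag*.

Since the final sound of *fihag* is /g/ (a non-sibilant consonant), it takes -e, giving *fihage*.
The final sound of the diminutive form *fihage* is /e/, which is a vowel, so the plural suffix is -dir, giving *fihagedir*.
The last vowel of the plural form *fihagedir* is /i/, which is a front vowel, so the definite suffix is -eve, giving *fihagedireve*.

fihagedireve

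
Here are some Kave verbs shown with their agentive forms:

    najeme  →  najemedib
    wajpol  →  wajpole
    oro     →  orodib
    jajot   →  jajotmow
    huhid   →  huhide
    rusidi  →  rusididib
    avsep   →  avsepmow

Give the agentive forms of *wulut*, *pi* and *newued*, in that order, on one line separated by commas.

The pattern is voicing of the final sound: -mow when the stem ends in a voiceless consonant (*jajot*, *avsep*); -e when the stem ends in a voiced consonant (*wajpol*, *huhid*); -dib when the stem ends in a vowel (*najeme*, *oro*, *rusidi*).
The final sound of *wulut* is /t/, which is a voiceless consonant, so the suffix is -mow, giving *wulutmow*.
*pi*: final sound = /i/, a vowel → -dib → *pidib*.
*newued* — final sound /d/ (a voiced consonant) → -e → *newuede*.

wulutmow, pidib, newuede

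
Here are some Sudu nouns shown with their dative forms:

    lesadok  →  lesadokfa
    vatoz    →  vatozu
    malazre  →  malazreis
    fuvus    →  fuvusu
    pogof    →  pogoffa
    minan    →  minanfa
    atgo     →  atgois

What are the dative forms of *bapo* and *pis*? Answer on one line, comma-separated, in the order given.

bapois, pisu

The suffix is conditioned by the final sound: -u when the stem ends in a sibilant (*vatoz*, *fuvus*); -fa when the stem ends in a non-sibilant consonant (*lesadok*, *pogof*, *minan*); -is when the stem ends in a vowel (*malazre*, *atgo*).
The final sound of *bapo* is /o/, which is a vowel, so the suffix is -is, giving *bapois*.
*pis*: final sound = /s/, a sibilant → -u → *pisu*.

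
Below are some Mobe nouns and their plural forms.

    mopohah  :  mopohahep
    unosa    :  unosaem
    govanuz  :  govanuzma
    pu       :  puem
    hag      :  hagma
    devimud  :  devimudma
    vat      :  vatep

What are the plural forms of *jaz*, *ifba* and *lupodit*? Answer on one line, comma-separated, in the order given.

Looking at the final sound of each stem: -ep when the stem ends in a voiceless consonant (*mopohah*, *vat*); -ma when the stem ends in a voiced consonant (*govanuz*, *hag*, *devimud*); -em when the stem ends in a vowel (*unosa*, *pu*).
The final sound of *jaz* is /z/, which is a voiced consonant, so the suffix is -ma, giving *jazma*.
*ifba*: final sound = /a/, a vowel → -em → *ifbaem*.
*lupodit* — final sound /t/ (a voiceless consonant) → -ep → *lupoditep*.

jazma, ifbaem, lupoditep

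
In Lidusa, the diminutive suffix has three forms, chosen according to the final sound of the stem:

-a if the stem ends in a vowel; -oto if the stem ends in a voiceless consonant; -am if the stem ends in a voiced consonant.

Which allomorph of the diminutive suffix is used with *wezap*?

-oto

*wezap* — final sound /p/ (a voiceless consonant) → -oto.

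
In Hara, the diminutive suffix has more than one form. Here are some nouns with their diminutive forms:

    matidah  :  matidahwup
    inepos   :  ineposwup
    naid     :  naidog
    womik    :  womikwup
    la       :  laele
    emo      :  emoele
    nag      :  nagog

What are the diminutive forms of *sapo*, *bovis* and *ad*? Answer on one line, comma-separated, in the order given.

sapoele, boviswup, adog

The alternation tracks the final sound of the stem — -wup when the stem ends in a voiceless consonant (*matidah*, *inepos*, *womik*); -og when the stem ends in a voiced consonant (*naid*, *nag*); -ele when the stem ends in a vowel (*la*, *emo*).
*sapo*: final sound = /o/, a vowel → -ele → *sapoele*.
Since the final sound of *bovis* is /s/ (a voiceless consonant), it takes -wup, giving *boviswup*.
The final sound of *ad* is /d/, which is a voiced consonant, so the suffix is -og, giving *adog*.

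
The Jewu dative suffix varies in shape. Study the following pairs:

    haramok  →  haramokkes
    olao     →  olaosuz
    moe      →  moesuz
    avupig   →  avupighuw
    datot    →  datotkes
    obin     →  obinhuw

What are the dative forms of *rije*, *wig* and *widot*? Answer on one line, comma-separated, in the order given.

The alternation tracks the final sound of the stem — -kes when the stem ends in a voiceless consonant (*haramok*, *datot*); -huw when the stem ends in a voiced consonant (*avupig*, *obin*); -suz when the stem ends in a vowel (*olao*, *moe*).
*rije* — final sound /e/ (a vowel) → -suz → *rijesuz*.
*wig* — final sound /g/ (a voiced consonant) → -huw → *wighuw*.
*widot* — final sound /t/ (a voiceless consonant) → -kes → *widotkes*.

rijesuz, wighuw, widotkes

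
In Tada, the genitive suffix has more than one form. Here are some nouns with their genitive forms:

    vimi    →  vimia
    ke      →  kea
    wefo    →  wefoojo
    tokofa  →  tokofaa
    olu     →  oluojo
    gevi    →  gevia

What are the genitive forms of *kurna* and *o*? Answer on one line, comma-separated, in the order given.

kurnaa, oojo

The pattern is rounding harmony: -ojo when the last vowel of the stem is a rounded vowel (*wefo*, *olu*); -a when the last vowel of the stem is an unrounded vowel (*vimi*, *ke*, *tokofa*, *gevi*).
Since the last vowel of *kurna* is /a/ (an unrounded vowel), it takes -a, giving *kurnaa*.
*o*: last vowel = /o/, a rounded vowel → -ojo → *oojo*.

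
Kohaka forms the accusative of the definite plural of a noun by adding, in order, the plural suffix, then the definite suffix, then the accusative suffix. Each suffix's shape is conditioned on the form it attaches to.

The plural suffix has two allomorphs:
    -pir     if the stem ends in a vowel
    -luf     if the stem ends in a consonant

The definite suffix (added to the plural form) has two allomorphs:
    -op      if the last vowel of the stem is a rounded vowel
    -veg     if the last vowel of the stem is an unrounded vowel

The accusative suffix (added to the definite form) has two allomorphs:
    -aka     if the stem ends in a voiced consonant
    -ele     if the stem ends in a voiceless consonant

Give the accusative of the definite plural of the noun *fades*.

Since the final sound of *fades* is /s/ (a consonant), it takes -luf, giving *fadesluf*.
Since the last vowel of the plural form *fadesluf* is /u/ (a rounded vowel), it takes -op, giving *fadeslufop*.
The definite form *fadeslufop*: final consonant = /p/, voiceless → -ele → *fadeslufopele*.

fadeslufopele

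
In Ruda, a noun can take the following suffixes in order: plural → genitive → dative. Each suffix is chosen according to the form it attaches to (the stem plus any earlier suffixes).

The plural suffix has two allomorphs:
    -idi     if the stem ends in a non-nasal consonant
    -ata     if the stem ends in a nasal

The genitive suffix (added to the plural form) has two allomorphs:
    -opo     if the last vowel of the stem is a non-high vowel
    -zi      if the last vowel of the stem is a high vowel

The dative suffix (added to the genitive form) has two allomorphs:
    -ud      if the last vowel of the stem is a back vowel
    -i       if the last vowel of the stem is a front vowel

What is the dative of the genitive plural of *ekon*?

*ekon*: final consonant = /n/, a nasal → -ata → *ekonata*.
The last vowel of the plural form *ekonata* is /a/, which is a non-high vowel, so the genitive suffix is -opo, giving *ekonataopo*.
The genitive form *ekonataopo*: last vowel = /o/, a back vowel → -ud → *ekonataopoud*.

ekonataopoud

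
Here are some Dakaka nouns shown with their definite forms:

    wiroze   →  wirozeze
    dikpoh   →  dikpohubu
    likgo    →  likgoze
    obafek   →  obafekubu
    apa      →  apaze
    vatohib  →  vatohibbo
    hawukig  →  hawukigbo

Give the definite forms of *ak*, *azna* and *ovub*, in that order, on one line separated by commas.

akubu, aznaze, ovubbo

Looking at the final sound of each stem: -ubu when the stem ends in a voiceless consonant (*dikpoh*, *obafek*); -bo when the stem ends in a voiced consonant (*vatohib*, *hawukig*); -ze when the stem ends in a vowel (*wiroze*, *likgo*, *apa*).
The final sound of *ak* is /k/, which is a voiceless consonant, so the suffix is -ubu, giving *akubu*.
Since the final sound of *azna* is /a/ (a vowel), it takes -ze, giving *aznaze*.
The final sound of *ovub* is /b/, which is a voiced consonant, so the suffix is -bo, giving *ovubbo*.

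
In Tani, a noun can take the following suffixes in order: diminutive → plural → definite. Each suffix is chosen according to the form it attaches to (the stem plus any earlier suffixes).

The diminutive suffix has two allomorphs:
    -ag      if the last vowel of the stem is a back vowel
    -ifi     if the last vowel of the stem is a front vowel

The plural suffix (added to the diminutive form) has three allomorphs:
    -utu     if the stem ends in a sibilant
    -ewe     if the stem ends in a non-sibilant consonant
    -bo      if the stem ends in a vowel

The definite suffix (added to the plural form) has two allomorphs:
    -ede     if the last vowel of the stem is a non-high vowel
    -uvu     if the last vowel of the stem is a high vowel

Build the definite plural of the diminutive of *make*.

Since the last vowel of *make* is /e/ (a front vowel), it takes -ifi, giving *makeifi*.
The diminutive form *makeifi*: final sound = /i/, a vowel → -bo → *makeifibo*.
The plural form *makeifibo* — last vowel /o/ (a non-high vowel) → -ede → *makeifiboede*.

makeifiboede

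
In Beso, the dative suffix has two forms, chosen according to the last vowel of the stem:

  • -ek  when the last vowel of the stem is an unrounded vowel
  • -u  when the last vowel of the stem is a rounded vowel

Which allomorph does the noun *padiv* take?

*padiv*: last vowel = /i/, an unrounded vowel → -ek.

-ek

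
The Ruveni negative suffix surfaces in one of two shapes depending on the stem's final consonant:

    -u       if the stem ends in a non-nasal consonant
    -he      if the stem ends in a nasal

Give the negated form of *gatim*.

gatimhe

*gatim* — final consonant /m/ (a nasal) → -he → *gatimhe*.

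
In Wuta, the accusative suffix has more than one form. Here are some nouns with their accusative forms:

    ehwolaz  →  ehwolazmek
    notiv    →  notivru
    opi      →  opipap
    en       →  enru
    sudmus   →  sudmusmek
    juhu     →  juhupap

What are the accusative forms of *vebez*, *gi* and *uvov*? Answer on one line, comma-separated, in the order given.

The suffix is conditioned by the final sound: -mek when the stem ends in a sibilant (*ehwolaz*, *sudmus*); -ru when the stem ends in a non-sibilant consonant (*notiv*, *en*); -pap when the stem ends in a vowel (*opi*, *juhu*).
The final sound of *vebez* is /z/, which is a sibilant, so the suffix is -mek, giving *vebezmek*.
Since the final sound of *gi* is /i/ (a vowel), it takes -pap, giving *gipap*.
The final sound of *uvov* is /v/, which is a non-sibilant consonant, so the suffix is -ru, giving *uvovru*.

vebezmek, gipap, uvovru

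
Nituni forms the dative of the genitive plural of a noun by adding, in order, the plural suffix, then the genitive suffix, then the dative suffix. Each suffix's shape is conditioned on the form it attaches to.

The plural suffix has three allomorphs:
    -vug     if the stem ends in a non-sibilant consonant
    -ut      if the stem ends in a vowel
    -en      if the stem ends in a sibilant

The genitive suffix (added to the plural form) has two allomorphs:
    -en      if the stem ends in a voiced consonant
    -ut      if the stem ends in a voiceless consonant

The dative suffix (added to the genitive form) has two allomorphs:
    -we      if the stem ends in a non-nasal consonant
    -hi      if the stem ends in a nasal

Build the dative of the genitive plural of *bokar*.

*bokar* — final sound /r/ (a non-sibilant consonant) → -vug → *bokarvug*.
The plural form *bokarvug* — final consonant /g/ (voiced) → -en → *bokarvugen*.
The genitive form *bokarvugen* — final consonant /n/ (a nasal) → -hi → *bokarvugenhi*.

bokarvugenhi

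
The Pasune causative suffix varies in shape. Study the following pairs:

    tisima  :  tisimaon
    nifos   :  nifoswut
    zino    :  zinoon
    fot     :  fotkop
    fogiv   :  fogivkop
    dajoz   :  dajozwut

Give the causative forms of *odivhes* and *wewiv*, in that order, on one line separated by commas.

odivheswut, wewivkop

Looking at the final sound of each stem: -wut when the stem ends in a sibilant (*nifos*, *dajoz*); -kop when the stem ends in a non-sibilant consonant (*fot*, *fogiv*); -on when the stem ends in a vowel (*tisima*, *zino*).
*odivhes* — final sound /s/ (a sibilant) → -wut → *odivheswut*.
Since the final sound of *wewiv* is /v/ (a non-sibilant consonant), it takes -kop, giving *wewivkop*.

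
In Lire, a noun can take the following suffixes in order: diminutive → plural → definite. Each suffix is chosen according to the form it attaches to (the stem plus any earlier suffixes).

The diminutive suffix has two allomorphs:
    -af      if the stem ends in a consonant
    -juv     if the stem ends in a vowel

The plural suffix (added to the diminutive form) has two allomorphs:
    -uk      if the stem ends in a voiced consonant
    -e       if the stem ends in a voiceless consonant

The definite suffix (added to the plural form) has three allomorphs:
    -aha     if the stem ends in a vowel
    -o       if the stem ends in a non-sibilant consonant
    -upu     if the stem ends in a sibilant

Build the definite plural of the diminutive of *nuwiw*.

nuwiwafeaha

The final sound of *nuwiw* is /w/, which is a consonant, so the diminutive suffix is -af, giving *nuwiwaf*.
The diminutive form *nuwiwaf*: final consonant = /f/, voiceless → -e → *nuwiwafe*.
The plural form *nuwiwafe*: final sound = /e/, a vowel → -aha → *nuwiwafeaha*.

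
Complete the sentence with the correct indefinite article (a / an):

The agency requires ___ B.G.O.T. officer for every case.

a

The indefinite article is chosen by the initial *sound* of the following word, not its spelling.
The initialism *B.G.O.T.* is read letter by letter; the first letter, B, is pronounced /biː/, which begins with a consonant sound.
So the article is *a*: The agency requires a B.G.O.T. officer for every case.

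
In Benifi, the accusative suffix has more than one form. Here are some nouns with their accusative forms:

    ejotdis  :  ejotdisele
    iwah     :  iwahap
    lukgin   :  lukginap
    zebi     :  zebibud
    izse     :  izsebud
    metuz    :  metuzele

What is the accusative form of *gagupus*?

gagupusele

The suffix is conditioned by the final sound: -ele when the stem ends in a sibilant (*ejotdis*, *metuz*); -ap when the stem ends in a non-sibilant consonant (*iwah*, *lukgin*); -bud when the stem ends in a vowel (*zebi*, *izse*).
*gagupus*: final sound = /s/, a sibilant → -ele → *gagupusele*.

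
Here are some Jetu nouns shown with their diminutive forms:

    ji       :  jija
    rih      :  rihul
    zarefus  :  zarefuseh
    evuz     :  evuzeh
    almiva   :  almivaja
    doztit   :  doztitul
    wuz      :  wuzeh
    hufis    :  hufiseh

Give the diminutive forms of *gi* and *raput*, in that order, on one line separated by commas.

Looking at the final sound of each stem: -eh when the stem ends in a sibilant (*zarefus*, *evuz*, *wuz*, *hufis*); -ul when the stem ends in a non-sibilant consonant (*rih*, *doztit*); -ja when the stem ends in a vowel (*ji*, *almiva*).
Since the final sound of *gi* is /i/ (a vowel), it takes -ja, giving *gija*.
*raput* — final sound /t/ (a non-sibilant consonant) → -ul → *raputul*.

gija, raputul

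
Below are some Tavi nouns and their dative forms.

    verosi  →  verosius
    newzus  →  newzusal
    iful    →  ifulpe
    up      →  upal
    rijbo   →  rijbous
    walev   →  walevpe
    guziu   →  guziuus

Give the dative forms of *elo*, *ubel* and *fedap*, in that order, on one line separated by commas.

elous, ubelpe, fedapal

Looking at the final sound of each stem: -al when the stem ends in a voiceless consonant (*newzus*, *up*); -pe when the stem ends in a voiced consonant (*iful*, *walev*); -us when the stem ends in a vowel (*verosi*, *rijbo*, *guziu*).
Since the final sound of *elo* is /o/ (a vowel), it takes -us, giving *elous*.
Since the final sound of *ubel* is /l/ (a voiced consonant), it takes -pe, giving *ubelpe*.
Since the final sound of *fedap* is /p/ (a voiceless consonant), it takes -al, giving *fedapal*.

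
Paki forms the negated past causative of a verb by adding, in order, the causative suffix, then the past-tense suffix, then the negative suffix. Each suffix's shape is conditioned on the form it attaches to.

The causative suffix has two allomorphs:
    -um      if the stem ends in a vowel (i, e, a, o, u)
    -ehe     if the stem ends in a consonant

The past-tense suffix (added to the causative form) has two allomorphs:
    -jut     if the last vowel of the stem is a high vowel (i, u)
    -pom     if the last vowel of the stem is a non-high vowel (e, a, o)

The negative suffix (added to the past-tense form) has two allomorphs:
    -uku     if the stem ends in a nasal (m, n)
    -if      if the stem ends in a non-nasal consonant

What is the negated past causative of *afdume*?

*afdume* — final sound /e/ (a vowel) → -um → *afdumeum*.
The causative form *afdumeum* — last vowel /u/ (a high vowel) → -jut → *afdumeumjut*.
Since the final consonant of the past-tense form *afdumeumjut* is /t/ (non-nasal), it takes -if, giving *afdumeumjutif*.

afdumeumjutif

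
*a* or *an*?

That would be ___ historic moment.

a

The indefinite article is chosen by the initial *sound* of the following word, not its spelling.
*historic* begins with the sound /h/ (h is pronounced in standard usage) — a consonant sound.
So the article is *a*: That would be a historic moment.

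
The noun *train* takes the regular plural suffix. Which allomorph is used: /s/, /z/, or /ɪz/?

The stem *train* ends in a voiced non-sibilant sound.
The plural suffix surfaces as /ɪz/ after sibilants, /s/ after other voiceless consonants, and /z/ after other voiced sounds.
So the plural -s on *train* is pronounced /z/.

/z/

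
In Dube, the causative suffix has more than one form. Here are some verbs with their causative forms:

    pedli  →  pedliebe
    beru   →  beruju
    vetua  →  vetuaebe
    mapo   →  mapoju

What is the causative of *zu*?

zuju

The alternation tracks the last vowel of the stem — -ju when the last vowel of the stem is a rounded vowel (*beru*, *mapo*); -ebe when the last vowel of the stem is an unrounded vowel (*pedli*, *vetua*).
Since the last vowel of *zu* is /u/ (a rounded vowel), it takes -ju, giving *zuju*.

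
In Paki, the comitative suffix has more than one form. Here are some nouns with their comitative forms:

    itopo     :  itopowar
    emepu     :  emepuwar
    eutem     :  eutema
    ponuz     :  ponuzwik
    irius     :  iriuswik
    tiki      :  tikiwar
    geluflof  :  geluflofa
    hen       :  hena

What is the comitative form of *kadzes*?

kadzeswik

The alternation tracks the final sound of the stem — -wik when the stem ends in a sibilant (*ponuz*, *irius*); -a when the stem ends in a non-sibilant consonant (*eutem*, *geluflof*, *hen*); -war when the stem ends in a vowel (*itopo*, *emepu*, *tiki*).
*kadzes*: final sound = /s/, a sibilant → -wik → *kadzeswik*.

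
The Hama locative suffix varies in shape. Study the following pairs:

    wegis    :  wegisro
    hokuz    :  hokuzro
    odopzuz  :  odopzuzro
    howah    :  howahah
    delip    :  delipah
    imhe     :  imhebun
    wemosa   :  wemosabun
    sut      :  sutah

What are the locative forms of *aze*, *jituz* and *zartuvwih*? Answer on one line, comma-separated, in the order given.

Looking at the final sound of each stem: -ro when the stem ends in a sibilant (*wegis*, *hokuz*, *odopzuz*); -ah when the stem ends in a non-sibilant consonant (*howah*, *delip*, *sut*); -bun when the stem ends in a vowel (*imhe*, *wemosa*).
The final sound of *aze* is /e/, which is a vowel, so the suffix is -bun, giving *azebun*.
The final sound of *jituz* is /z/, which is a sibilant, so the suffix is -ro, giving *jituzro*.
The final sound of *zartuvwih* is /h/, which is a non-sibilant consonant, so the suffix is -ah, giving *zartuvwihah*.

azebun, jituzro, zartuvwihah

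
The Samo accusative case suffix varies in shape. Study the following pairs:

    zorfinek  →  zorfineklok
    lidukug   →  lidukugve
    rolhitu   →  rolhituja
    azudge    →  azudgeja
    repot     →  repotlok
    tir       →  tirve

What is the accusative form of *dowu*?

The suffix is conditioned by the final sound: -lok when the stem ends in a voiceless consonant (*zorfinek*, *repot*); -ve when the stem ends in a voiced consonant (*lidukug*, *tir*); -ja when the stem ends in a vowel (*rolhitu*, *azudge*).
The final sound of *dowu* is /u/, which is a vowel, so the suffix is -ja, giving *dowuja*.

dowuja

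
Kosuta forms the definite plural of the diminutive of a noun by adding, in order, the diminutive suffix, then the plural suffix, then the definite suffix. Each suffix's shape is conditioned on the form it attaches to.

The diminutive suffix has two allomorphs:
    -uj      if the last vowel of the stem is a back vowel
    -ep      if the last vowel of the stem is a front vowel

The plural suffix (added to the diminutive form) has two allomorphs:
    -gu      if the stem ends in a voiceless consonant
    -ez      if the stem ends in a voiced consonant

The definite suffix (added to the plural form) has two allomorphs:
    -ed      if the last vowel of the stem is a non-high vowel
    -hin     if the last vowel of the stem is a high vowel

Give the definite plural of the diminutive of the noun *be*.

beepguhin

*be*: last vowel = /e/, a front vowel → -ep → *beep*.
The diminutive form *beep* — final consonant /p/ (voiceless) → -gu → *beepgu*.
The plural form *beepgu* — last vowel /u/ (a high vowel) → -hin → *beepguhin*.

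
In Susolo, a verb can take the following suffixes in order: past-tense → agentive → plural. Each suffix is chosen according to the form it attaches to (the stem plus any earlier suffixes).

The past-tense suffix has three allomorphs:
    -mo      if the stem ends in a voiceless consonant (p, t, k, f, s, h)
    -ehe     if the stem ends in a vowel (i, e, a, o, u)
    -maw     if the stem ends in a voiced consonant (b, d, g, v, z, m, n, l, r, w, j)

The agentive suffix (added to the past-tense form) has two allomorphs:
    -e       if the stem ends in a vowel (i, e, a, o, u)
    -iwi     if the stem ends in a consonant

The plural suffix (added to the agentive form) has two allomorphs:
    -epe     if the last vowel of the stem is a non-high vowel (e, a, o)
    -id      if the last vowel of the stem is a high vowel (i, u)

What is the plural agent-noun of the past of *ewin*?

ewinmawiwiid

Since the final sound of *ewin* is /n/ (a voiced consonant), it takes -maw, giving *ewinmaw*.
The past-tense form *ewinmaw* — final sound /w/ (a consonant) → -iwi → *ewinmawiwi*.
The last vowel of the agentive form *ewinmawiwi* is /i/, which is a high vowel, so the plural suffix is -id, giving *ewinmawiwiid*.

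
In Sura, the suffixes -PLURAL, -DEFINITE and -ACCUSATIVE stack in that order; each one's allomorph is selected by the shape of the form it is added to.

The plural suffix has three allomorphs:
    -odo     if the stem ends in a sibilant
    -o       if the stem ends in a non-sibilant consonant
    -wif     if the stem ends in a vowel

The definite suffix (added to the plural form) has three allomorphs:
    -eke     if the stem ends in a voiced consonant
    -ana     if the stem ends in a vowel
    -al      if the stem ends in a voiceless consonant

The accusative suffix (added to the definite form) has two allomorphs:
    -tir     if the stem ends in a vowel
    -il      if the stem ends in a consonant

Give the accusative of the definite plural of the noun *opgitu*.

opgituwifalil

Since the final sound of *opgitu* is /u/ (a vowel), it takes -wif, giving *opgituwif*.
Since the final sound of the plural form *opgituwif* is /f/ (a voiceless consonant), it takes -al, giving *opgituwifal*.
The definite form *opgituwifal*: final sound = /l/, a consonant → -il → *opgituwifalil*.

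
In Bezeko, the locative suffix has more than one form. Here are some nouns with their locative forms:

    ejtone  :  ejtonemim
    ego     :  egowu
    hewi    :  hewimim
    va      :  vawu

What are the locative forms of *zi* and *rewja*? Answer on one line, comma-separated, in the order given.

zimim, rewjawu

The pattern is front/back vowel harmony: -mim when the last vowel of the stem is a front vowel (*ejtone*, *hewi*); -wu when the last vowel of the stem is a back vowel (*ego*, *va*).
*zi* — last vowel /i/ (a front vowel) → -mim → *zimim*.
The last vowel of *rewja* is /a/, which is a back vowel, so the suffix is -wu, giving *rewjawu*.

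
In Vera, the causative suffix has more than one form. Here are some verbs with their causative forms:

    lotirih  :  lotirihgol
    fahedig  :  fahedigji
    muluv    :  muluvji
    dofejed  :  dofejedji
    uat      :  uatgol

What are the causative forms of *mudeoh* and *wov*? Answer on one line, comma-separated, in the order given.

The pattern is voicing of the final consonant: -gol when the stem ends in a voiceless consonant (*lotirih*, *uat*); -ji when the stem ends in a voiced consonant (*fahedig*, *muluv*, *dofejed*).
Since the final consonant of *mudeoh* is /h/ (voiceless), it takes -gol, giving *mudeohgol*.
Since the final consonant of *wov* is /v/ (voiced), it takes -ji, giving *wovji*.

mudeohgol, wovji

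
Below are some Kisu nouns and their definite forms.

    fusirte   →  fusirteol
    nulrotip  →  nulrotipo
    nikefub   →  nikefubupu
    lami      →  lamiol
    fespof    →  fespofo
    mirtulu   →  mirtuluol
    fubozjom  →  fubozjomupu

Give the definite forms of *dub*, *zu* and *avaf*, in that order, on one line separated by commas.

The suffix is conditioned by the final sound: -o when the stem ends in a voiceless consonant (*nulrotip*, *fespof*); -upu when the stem ends in a voiced consonant (*nikefub*, *fubozjom*); -ol when the stem ends in a vowel (*fusirte*, *lami*, *mirtulu*).
The final sound of *dub* is /b/, which is a voiced consonant, so the suffix is -upu, giving *dubupu*.
Since the final sound of *zu* is /u/ (a vowel), it takes -ol, giving *zuol*.
The final sound of *avaf* is /f/, which is a voiceless consonant, so the suffix is -o, giving *avafo*.

dubupu, zuol, avafo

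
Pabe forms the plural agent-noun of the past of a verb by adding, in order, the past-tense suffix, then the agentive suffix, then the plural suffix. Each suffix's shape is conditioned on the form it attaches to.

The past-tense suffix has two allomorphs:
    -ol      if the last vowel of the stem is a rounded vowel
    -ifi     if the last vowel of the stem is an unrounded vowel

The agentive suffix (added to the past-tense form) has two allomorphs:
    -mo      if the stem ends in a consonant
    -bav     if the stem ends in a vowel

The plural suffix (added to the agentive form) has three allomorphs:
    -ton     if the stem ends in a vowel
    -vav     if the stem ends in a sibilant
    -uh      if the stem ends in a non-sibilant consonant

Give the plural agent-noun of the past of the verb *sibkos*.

*sibkos*: last vowel = /o/, a rounded vowel → -ol → *sibkosol*.
The past-tense form *sibkosol*: final sound = /l/, a consonant → -mo → *sibkosolmo*.
The agentive form *sibkosolmo* — final sound /o/ (a vowel) → -ton → *sibkosolmoton*.

sibkosolmoton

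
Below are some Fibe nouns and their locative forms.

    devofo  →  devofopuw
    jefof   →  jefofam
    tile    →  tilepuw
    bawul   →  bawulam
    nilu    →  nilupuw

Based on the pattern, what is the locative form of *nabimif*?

nabimifam

The alternation tracks the final sound of the stem — -am when the stem ends in a consonant (*jefof*, *bawul*); -puw when the stem ends in a vowel (*devofo*, *tile*, *nilu*).
*nabimif* — final sound /f/ (a consonant) → -am → *nabimifam*.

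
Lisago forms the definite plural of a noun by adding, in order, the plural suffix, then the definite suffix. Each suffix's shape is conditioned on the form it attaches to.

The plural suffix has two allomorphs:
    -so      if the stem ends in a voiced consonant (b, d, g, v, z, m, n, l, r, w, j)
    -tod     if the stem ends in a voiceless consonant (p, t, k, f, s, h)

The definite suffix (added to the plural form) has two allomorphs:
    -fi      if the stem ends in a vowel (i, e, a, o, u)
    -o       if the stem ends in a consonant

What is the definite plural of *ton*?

tonsofi

*ton* — final consonant /n/ (voiced) → -so → *tonso*.
The plural form *tonso*: final sound = /o/, a vowel → -fi → *tonsofi*.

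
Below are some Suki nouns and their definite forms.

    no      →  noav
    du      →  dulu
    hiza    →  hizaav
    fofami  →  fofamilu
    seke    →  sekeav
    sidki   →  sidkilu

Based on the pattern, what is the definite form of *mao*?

Looking at the last vowel of each stem: -lu when the last vowel of the stem is a high vowel (*du*, *fofami*, *sidki*); -av when the last vowel of the stem is a non-high vowel (*no*, *hiza*, *seke*).
*mao* — last vowel /o/ (a non-high vowel) → -av → *maoav*.

maoav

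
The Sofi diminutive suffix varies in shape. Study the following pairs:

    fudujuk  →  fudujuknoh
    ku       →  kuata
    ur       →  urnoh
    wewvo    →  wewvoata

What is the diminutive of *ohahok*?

Looking at the final sound of each stem: -noh when the stem ends in a consonant (*fudujuk*, *ur*); -ata when the stem ends in a vowel (*ku*, *wewvo*).
*ohahok*: final sound = /k/, a consonant → -noh → *ohahoknoh*.

ohahoknoh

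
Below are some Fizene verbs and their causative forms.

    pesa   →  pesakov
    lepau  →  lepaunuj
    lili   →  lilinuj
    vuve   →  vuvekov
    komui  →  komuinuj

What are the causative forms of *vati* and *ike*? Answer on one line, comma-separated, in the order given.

vatinuj, ikekov

The suffix is conditioned by the last vowel: -nuj when the last vowel of the stem is a high vowel (*lepau*, *lili*, *komui*); -kov when the last vowel of the stem is a non-high vowel (*pesa*, *vuve*).
*vati* — last vowel /i/ (a high vowel) → -nuj → *vatinuj*.
*ike* — last vowel /e/ (a non-high vowel) → -kov → *ikekov*.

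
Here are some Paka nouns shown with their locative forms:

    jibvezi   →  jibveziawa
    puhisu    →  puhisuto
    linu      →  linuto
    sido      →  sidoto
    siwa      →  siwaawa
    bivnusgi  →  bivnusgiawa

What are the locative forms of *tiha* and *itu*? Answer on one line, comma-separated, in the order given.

The suffix is conditioned by the last vowel: -to when the last vowel of the stem is a rounded vowel (*puhisu*, *linu*, *sido*); -awa when the last vowel of the stem is an unrounded vowel (*jibvezi*, *siwa*, *bivnusgi*).
Since the last vowel of *tiha* is /a/ (an unrounded vowel), it takes -awa, giving *tihaawa*.
Since the last vowel of *itu* is /u/ (a rounded vowel), it takes -to, giving *ituto*.

tihaawa, ituto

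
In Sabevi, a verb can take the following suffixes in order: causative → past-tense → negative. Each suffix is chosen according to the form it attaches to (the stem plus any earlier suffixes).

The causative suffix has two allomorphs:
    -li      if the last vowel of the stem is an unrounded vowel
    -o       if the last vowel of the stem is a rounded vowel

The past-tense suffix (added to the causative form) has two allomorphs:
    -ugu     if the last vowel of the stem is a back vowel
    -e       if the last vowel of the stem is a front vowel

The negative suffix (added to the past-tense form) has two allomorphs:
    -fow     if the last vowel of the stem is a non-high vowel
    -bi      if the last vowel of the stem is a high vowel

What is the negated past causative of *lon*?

lonougubi

*lon*: last vowel = /o/, a rounded vowel → -o → *lono*.
The causative form *lono* — last vowel /o/ (a back vowel) → -ugu → *lonougu*.
The past-tense form *lonougu* — last vowel /u/ (a high vowel) → -bi → *lonougubi*.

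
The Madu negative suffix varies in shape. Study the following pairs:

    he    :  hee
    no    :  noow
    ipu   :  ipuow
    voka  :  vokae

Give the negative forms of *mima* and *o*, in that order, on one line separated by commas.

The pattern is rounding harmony: -ow when the last vowel of the stem is a rounded vowel (*no*, *ipu*); -e when the last vowel of the stem is an unrounded vowel (*he*, *voka*).
*mima* — last vowel /a/ (an unrounded vowel) → -e → *mimae*.
The last vowel of *o* is /o/, which is a rounded vowel, so the suffix is -ow, giving *oow*.

mimae, oow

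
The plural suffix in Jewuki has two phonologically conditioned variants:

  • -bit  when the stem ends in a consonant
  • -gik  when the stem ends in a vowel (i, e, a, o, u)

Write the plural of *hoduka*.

*hoduka*: final sound = /a/, a vowel → -gik → *hodukagik*.

hodukagik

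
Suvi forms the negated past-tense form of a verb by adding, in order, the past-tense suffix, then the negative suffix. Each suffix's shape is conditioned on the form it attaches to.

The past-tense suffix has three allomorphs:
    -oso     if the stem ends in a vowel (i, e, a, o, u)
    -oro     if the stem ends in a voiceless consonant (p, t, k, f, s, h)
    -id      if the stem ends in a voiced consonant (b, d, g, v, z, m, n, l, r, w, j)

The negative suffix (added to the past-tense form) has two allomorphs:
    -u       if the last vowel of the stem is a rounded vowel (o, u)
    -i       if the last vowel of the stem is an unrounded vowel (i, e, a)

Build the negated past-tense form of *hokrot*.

The final sound of *hokrot* is /t/, which is a voiceless consonant, so the past-tense suffix is -oro, giving *hokrotoro*.
The past-tense form *hokrotoro* — last vowel /o/ (a rounded vowel) → -u → *hokrotorou*.

hokrotorou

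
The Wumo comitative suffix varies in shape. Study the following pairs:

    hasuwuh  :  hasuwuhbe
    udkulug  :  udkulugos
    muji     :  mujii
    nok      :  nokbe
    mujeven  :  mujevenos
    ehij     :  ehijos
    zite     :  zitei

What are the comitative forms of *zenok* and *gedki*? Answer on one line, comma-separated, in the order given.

Looking at the final sound of each stem: -be when the stem ends in a voiceless consonant (*hasuwuh*, *nok*); -os when the stem ends in a voiced consonant (*udkulug*, *mujeven*, *ehij*); -i when the stem ends in a vowel (*muji*, *zite*).
Since the final sound of *zenok* is /k/ (a voiceless consonant), it takes -be, giving *zenokbe*.
The final sound of *gedki* is /i/, which is a vowel, so the suffix is -i, giving *gedkii*.

zenokbe, gedkii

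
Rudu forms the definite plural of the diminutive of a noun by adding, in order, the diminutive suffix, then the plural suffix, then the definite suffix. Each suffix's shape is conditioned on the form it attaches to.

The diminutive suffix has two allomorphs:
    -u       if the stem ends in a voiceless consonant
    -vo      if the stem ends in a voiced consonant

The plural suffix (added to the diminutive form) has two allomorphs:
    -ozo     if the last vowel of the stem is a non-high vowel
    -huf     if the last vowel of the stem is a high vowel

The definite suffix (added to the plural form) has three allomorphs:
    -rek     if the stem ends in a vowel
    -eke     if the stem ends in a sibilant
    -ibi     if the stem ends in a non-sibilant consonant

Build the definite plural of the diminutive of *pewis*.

Since the final consonant of *pewis* is /s/ (voiceless), it takes -u, giving *pewisu*.
Since the last vowel of the diminutive form *pewisu* is /u/ (a high vowel), it takes -huf, giving *pewisuhuf*.
The plural form *pewisuhuf*: final sound = /f/, a non-sibilant consonant → -ibi → *pewisuhufibi*.

pewisuhufibi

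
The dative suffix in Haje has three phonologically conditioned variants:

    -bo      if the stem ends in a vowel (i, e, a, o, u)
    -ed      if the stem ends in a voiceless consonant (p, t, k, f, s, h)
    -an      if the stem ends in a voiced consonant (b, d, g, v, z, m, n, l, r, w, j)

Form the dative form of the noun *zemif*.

zemifed

Since the final sound of *zemif* is /f/ (a voiceless consonant), it takes -ed, giving *zemifed*.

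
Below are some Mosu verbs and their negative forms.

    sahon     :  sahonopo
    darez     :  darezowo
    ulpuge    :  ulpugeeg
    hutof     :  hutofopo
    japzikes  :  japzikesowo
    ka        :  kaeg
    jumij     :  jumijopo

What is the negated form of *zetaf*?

The alternation tracks the final sound of the stem — -owo when the stem ends in a sibilant (*darez*, *japzikes*); -opo when the stem ends in a non-sibilant consonant (*sahon*, *hutof*, *jumij*); -eg when the stem ends in a vowel (*ulpuge*, *ka*).
Since the final sound of *zetaf* is /f/ (a non-sibilant consonant), it takes -opo, giving *zetafopo*.

zetafopo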